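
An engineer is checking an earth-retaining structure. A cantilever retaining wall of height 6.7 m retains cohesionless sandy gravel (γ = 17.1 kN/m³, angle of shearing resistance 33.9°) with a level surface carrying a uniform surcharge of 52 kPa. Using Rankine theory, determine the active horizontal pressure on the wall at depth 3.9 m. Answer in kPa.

33.7 kPa

K_a = (1 − sin φ)/(1 + sin φ) = 0.2839.
σ_v = γz + q = 17.1 × 3.9 + 52 = 118.7 kPa.
σ_h = K_a σ_v = 0.2839 × 118.7 = 33.70 kPa.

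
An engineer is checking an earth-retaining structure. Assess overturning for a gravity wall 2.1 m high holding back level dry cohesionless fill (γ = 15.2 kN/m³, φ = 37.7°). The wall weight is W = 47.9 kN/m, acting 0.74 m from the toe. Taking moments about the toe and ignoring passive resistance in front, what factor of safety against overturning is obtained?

K_a = tan²(45° − 37.7°/2) = 0.2411.
P_a = ½K_aγH² = 0.5×0.2411×15.2×2.1² = 8.079 kN/m, acting at H/3 = 0.7000 m above the base.
Overturning moment M_o = P_a × H/3 = 8.079 × 0.7000 = 5.656.
Resisting moment M_r = W × 0.74 = 47.9 × 0.74 = 35.45.
FS_overturning = M_r/M_o = 35.45/5.656 = 6.267.

6.27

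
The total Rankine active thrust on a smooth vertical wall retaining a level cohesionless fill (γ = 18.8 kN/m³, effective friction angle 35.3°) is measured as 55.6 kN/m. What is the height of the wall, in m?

4.70 m

K_a = 0.2675. P_a = ½ K_a γ H² ⇒ H = √(2P_a/(K_a γ)).
H = √(2×55.6/(0.2675×18.8)) = 4.702 m.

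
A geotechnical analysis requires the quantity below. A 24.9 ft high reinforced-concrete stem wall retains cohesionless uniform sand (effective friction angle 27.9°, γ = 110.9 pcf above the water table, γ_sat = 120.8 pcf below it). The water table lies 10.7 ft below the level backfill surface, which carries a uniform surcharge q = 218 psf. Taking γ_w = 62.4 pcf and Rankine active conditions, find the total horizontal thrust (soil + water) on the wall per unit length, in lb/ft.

K_a = tan²(45° − φ/2) = 0.3625.
γ' = 120.8 − 62.4 = 58.40 pcf. h₂ = H − d_w = 14.2 ft.
σ'_h: at surface K_a·q = 79.02; at WT K_a(q+γd_w) = 509.1; at base K_a(q+γd_w+γ'h₂) = 809.7 psf.
P₁ = ½(79.02+509.1)×10.7 = 3147; P₂ = ½(509.1+809.7)×14.2 = 9364; P_w = ½γ_w h₂² = 6291.
Total = 3147+9364+6291 = 18800 lb/ft.

18800 lb/ft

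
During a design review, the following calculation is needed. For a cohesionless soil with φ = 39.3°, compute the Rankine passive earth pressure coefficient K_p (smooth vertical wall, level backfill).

4.46

K_p = (1 + sin φ)/(1 − sin φ) = tan²(45° + 39.3°/2) = 4.455.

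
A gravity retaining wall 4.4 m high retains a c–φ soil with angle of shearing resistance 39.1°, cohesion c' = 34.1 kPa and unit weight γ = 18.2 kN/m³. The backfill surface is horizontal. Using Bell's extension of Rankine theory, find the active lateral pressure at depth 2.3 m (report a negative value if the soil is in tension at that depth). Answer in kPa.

-23.0 kPa

K_a = (1 − sin φ)/(1 + sin φ) = 0.2265.
σ_a = K_a γ z − 2c√K_a = 0.2265×18.2×2.3 − 2×34.1×0.4759 = -22.98 kPa.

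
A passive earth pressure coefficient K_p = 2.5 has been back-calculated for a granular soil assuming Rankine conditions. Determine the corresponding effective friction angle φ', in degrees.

K_p = (1+sin φ)/(1−sin φ) ⇒ sin φ = (K_p − 1)/(K_p + 1) = 0.4286.
φ = arcsin(0.4286) = 25.38°.

25.4°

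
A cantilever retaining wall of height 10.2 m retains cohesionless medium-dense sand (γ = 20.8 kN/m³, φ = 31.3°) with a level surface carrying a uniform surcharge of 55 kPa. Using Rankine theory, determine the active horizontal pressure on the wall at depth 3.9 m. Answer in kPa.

K_a = (1 − sin φ)/(1 + sin φ) = 0.3162.
σ_v = γz + q = 20.8 × 3.9 + 55 = 136.1 kPa.
σ_h = K_a σ_v = 0.3162 × 136.1 = 43.04 kPa.

43.0 kPa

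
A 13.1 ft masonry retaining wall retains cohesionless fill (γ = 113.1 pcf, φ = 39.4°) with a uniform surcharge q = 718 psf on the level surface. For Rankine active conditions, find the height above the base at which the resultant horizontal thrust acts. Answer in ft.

5.44 ft

K_a = 0.2234.
Triangular part P₁ = ½K_aγH² = 2168 at H/3 = 4.367 ft; rectangular part P₂ = K_a q H = 2102 at H/2 = 6.550 ft.
ȳ = (P₁·4.367 + P₂·6.550)/(P₁+P₂) = 5.441 ft.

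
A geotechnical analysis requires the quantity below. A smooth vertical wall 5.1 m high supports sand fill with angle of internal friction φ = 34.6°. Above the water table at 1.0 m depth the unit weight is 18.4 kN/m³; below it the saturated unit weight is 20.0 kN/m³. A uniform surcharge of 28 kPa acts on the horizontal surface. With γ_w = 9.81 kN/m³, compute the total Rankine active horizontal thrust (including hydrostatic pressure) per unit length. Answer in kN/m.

K_a = tan²(45° − φ/2) = 0.2756.
γ' = 20.0 − 9.81 = 10.19 kN/m³. h₂ = H − d_w = 4.1 m.
σ'_h: at surface K_a·q = 7.718; at WT K_a(q+γd_w) = 12.79; at base K_a(q+γd_w+γ'h₂) = 24.31 kPa.
P₁ = ½(7.718+12.79)×1.0 = 10.25; P₂ = ½(12.79+24.31)×4.1 = 76.04; P_w = ½γ_w h₂² = 82.45.
Total = 10.25+76.04+82.45 = 168.8 kN/m.

169 kN/m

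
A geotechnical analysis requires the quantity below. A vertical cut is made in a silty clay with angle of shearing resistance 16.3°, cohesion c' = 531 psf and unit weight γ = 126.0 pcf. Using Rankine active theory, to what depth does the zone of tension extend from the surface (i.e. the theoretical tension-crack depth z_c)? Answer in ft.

11.2 ft

K_a = tan²(45° − 16.3°/2) = 0.5617; √K_a = 0.7495.
The active pressure is zero where K_a γ z = 2c√K_a, so z_c = 2c/(γ√K_a) = 2×531/(126.0×0.7495) = 11.25 ft.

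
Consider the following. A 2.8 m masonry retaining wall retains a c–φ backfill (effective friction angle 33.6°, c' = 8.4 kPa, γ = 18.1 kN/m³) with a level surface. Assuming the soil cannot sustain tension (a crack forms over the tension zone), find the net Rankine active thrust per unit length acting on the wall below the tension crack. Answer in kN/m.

K_a = 0.2875; √K_a = 0.5362.
Tension-crack depth z_c = 2c/(γ√K_a) = 2×8.4/(18.1×0.5362) = 1.731 m.
σ_a at base = K_a γ H − 2c√K_a = 0.2875×18.1×2.8 − 2×8.4×0.5362 = 5.563 kPa.
P_a = ½ × 5.563 × (H − z_c) = 0.5×5.563×1.069 = 2.973 kN/m.

2.97 kN/m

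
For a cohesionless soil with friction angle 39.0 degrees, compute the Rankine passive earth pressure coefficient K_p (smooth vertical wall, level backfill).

4.40

K_p = (1 + sin φ)/(1 − sin φ) = tan²(45° + 39.0°/2) = 4.395.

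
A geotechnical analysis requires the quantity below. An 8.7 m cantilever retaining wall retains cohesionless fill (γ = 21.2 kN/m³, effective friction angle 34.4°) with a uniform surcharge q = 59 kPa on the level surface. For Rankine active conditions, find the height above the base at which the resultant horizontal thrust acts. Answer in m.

3.47 m

K_a = 0.2780.
Triangular part P₁ = ½K_aγH² = 223.0 at H/3 = 2.900 m; rectangular part P₂ = K_a q H = 142.7 at H/2 = 4.350 m.
ȳ = (P₁·2.900 + P₂·4.350)/(P₁+P₂) = 3.466 m.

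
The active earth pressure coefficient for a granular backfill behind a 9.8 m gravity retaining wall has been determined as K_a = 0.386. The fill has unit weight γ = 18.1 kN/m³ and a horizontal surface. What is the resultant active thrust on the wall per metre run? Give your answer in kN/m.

335 kN/m

P = ½ K_a γ H² = 0.5 × 0.386 × 18.1 × 9.8² = 335.5 kN/m.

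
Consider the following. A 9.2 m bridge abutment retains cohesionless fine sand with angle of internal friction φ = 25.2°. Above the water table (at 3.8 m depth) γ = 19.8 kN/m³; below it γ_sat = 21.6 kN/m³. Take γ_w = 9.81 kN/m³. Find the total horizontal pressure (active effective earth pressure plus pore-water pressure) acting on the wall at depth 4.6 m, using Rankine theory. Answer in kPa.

41.9 kPa

K_a = (1 − sin φ)/(1 + sin φ) = 0.4027.
γ' = 21.6 − 9.81 = 11.79 kN/m³.
Effective vertical stress at 4.6 m: σ'_v = 19.8×3.8 + 11.79×0.800 = 84.67 kPa.
σ'_h = K_a σ'_v = 0.4027 × 84.67 = 34.10 kPa; u = γ_w × 0.800 = 7.848 kPa.
Total σ_h = 34.10 + 7.848 = 41.95 kPa.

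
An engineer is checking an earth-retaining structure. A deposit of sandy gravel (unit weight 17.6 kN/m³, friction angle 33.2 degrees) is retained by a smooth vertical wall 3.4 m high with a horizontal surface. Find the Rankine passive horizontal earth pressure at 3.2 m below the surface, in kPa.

K_p = (1 + sin φ)/(1 − sin φ) = 3.421.
σ_h = K_p γ z = 3.421 × 17.6 × 3.2 = 192.6 kPa.

193 kPa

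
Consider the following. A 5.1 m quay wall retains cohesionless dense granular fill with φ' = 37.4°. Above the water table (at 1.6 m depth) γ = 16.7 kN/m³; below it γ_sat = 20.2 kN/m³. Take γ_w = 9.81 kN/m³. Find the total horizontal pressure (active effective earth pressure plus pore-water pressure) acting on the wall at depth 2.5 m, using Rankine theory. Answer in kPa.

K_a = (1 − sin φ)/(1 + sin φ) = 0.2443.
γ' = 20.2 − 9.81 = 10.39 kN/m³.
Effective vertical stress at 2.5 m: σ'_v = 16.7×1.6 + 10.39×0.900 = 36.07 kPa.
σ'_h = K_a σ'_v = 0.2443 × 36.07 = 8.811 kPa; u = γ_w × 0.900 = 8.829 kPa.
Total σ_h = 8.811 + 8.829 = 17.64 kPa.

17.6 kPa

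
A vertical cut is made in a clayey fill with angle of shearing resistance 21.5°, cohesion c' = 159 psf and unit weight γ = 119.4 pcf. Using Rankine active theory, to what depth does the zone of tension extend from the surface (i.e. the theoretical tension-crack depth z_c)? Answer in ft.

3.91 ft

K_a = tan²(45° − 21.5°/2) = 0.4636; √K_a = 0.6809.
The active pressure is zero where K_a γ z = 2c√K_a, so z_c = 2c/(γ√K_a) = 2×159/(119.4×0.6809) = 3.912 ft.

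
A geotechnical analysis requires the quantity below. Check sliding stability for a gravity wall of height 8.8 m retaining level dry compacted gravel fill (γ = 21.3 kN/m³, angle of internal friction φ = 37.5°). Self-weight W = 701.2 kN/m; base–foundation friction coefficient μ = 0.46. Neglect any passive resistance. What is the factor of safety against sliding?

K_a = tan²(45° − 37.5°/2) = 0.2432.
P_a = ½K_aγH² = 0.5×0.2432×21.3×8.8² = 200.6 kN/m, acting at H/3 = 2.933 m above the base.
FS_sliding = μW / P_a = 0.46×701.2 / 200.6 = 1.608.

1.61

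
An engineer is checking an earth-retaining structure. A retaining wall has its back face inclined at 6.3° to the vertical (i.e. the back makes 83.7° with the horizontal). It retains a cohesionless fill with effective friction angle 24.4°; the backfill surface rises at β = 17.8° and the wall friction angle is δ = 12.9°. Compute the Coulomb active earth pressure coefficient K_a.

K_a = sin²(α+φ) / [sin²α · sin(α−δ) · (1 + √{sin(φ+δ)sin(φ−β) / (sin(α−δ)sin(α+β))})²].
With α = 83.7°, φ = 24.4°, δ = 12.9°, β = 17.8°: K_a = 0.5963.

0.596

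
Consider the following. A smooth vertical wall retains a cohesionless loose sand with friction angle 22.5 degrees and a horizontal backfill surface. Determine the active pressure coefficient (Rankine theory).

K_a = tan²(45° − φ/2) = tan²(33.75°) = 0.4465.

0.446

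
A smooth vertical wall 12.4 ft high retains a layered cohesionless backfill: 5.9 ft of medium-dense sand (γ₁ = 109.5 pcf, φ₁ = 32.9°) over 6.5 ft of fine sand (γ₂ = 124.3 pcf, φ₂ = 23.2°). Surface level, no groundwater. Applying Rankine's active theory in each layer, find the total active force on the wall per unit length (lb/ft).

3530 lb/ft

K_a1 = tan²(45°−32.9°/2) = 0.2960; K_a2 = tan²(45°−23.2°/2) = 0.4348.
Layer 1: σ at base = K_a1 γ₁ h₁ = 191.3 psf; P₁ = ½×191.3×5.9 = 564.2.
Layer 2: σ_v at top = γ₁h₁ = 646.1; σ_h top = K_a2×646.1 = 280.9; σ_h base = K_a2×(646.1+124.3×6.5) = 632.2.
P₂ = ½(280.9+632.2)×6.5 = 2967. Total P_a = 564.2+2967 = 3532 lb/ft.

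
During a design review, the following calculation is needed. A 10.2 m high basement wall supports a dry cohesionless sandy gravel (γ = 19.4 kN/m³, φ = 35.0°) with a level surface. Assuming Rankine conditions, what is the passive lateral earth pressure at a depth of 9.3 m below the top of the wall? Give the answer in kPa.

666 kPa

K_p = (1 + sin φ)/(1 − sin φ) = 3.690.
σ_h = K_p γ z = 3.690 × 19.4 × 9.3 = 665.8 kPa.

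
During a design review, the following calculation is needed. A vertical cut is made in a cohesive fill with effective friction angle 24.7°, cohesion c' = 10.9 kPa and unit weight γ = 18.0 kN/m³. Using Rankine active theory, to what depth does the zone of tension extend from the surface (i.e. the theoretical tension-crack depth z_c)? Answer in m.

1.89 m

K_a = tan²(45° − 24.7°/2) = 0.4106; √K_a = 0.6408.
The active pressure is zero where K_a γ z = 2c√K_a, so z_c = 2c/(γ√K_a) = 2×10.9/(18.0×0.6408) = 1.890 m.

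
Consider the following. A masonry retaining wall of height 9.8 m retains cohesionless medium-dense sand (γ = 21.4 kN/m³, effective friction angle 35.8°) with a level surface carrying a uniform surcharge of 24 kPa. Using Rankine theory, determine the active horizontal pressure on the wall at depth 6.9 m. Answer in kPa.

K_a = (1 − sin φ)/(1 + sin φ) = 0.2619.
σ_v = γz + q = 21.4 × 6.9 + 24 = 171.7 kPa.
σ_h = K_a σ_v = 0.2619 × 171.7 = 44.95 kPa.

45.0 kPa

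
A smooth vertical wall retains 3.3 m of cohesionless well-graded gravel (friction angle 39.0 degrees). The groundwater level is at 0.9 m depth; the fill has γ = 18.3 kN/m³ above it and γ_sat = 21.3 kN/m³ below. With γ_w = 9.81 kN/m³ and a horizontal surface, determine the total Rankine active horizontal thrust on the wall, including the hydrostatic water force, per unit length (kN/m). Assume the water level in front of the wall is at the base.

K_a = tan²(45° − φ/2) = 0.2275.
γ' = 21.3 − 9.81 = 11.49 kN/m³. Depth below WT = 2.4 m.
σ'_h at WT = K_a γ d_w = 3.747 kPa; at base = 3.747 + K_a γ' × 2.4 = 10.02 kPa.
P₁ (0–0.9 m) = ½×3.747×0.9 = 1.686. P₂ (0.9–3.3 m) = ½(3.747+10.02)×2.4 = 16.52.
P_w = ½ γ_w h₂² = 0.5×9.81×2.4² = 28.25. Total = 1.686+16.52+28.25 = 46.46 kN/m.

46.5 kN/m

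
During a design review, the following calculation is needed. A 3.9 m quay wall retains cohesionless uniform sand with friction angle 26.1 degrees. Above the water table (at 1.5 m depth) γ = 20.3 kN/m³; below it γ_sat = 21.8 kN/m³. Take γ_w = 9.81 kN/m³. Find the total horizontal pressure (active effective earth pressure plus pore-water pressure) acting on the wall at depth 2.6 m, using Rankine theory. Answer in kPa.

27.8 kPa

K_a = (1 − sin φ)/(1 + sin φ) = 0.3889.
γ' = 21.8 − 9.81 = 11.99 kN/m³.
Effective vertical stress at 2.6 m: σ'_v = 20.3×1.5 + 11.99×1.10 = 43.64 kPa.
σ'_h = K_a σ'_v = 0.3889 × 43.64 = 16.97 kPa; u = γ_w × 1.10 = 10.79 kPa.
Total σ_h = 16.97 + 10.79 = 27.76 kPa.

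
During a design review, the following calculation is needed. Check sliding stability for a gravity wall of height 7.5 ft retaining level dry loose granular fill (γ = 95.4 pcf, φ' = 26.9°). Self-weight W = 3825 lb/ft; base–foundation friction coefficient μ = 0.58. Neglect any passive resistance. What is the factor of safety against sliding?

K_a = tan²(45° − 26.9°/2) = 0.3770.
P_a = ½K_aγH² = 0.5×0.3770×95.4×7.5² = 1012 lb/ft, acting at H/3 = 2.500 ft above the base.
FS_sliding = μW / P_a = 0.58×3825 / 1012 = 2.193.

2.19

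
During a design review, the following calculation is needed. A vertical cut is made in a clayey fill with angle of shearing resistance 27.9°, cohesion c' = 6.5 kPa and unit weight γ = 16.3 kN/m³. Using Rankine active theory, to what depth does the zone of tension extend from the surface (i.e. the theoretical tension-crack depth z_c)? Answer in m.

K_a = tan²(45° − 27.9°/2) = 0.3625; √K_a = 0.6020.
The active pressure is zero where K_a γ z = 2c√K_a, so z_c = 2c/(γ√K_a) = 2×6.5/(16.3×0.6020) = 1.325 m.

1.32 m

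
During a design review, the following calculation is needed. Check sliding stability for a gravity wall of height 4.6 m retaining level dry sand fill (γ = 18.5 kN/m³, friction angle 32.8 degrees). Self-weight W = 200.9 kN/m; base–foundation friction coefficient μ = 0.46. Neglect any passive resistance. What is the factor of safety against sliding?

1.59

K_a = tan²(45° − 32.8°/2) = 0.2973.
P_a = ½K_aγH² = 0.5×0.2973×18.5×4.6² = 58.18 kN/m, acting at H/3 = 1.533 m above the base.
FS_sliding = μW / P_a = 0.46×200.9 / 58.18 = 1.588.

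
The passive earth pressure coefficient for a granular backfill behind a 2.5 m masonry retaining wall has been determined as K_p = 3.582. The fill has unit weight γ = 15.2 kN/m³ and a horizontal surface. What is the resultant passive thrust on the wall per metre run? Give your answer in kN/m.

170 kN/m

P = ½ K_p γ H² = 0.5 × 3.582 × 15.2 × 2.5² = 170.1 kN/m.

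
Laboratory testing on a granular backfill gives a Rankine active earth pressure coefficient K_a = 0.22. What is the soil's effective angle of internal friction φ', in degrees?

39.7°

K_a = tan²(45° − φ/2) ⇒ 45° − φ/2 = arctan(√0.22) = 25.13°.
φ = 2(45° − 25.13°) = 39.74°.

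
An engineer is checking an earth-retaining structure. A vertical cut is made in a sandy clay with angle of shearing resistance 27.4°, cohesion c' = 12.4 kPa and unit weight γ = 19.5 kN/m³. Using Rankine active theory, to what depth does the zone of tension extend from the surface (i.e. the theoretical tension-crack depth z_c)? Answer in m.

K_a = tan²(45° − 27.4°/2) = 0.3697; √K_a = 0.6080.
The active pressure is zero where K_a γ z = 2c√K_a, so z_c = 2c/(γ√K_a) = 2×12.4/(19.5×0.6080) = 2.092 m.

2.09 m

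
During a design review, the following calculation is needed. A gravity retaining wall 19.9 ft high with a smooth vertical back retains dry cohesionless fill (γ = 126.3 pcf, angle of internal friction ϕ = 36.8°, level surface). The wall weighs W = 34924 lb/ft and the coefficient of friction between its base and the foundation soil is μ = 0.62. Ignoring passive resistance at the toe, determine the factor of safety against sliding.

3.45

K_a = tan²(45° − 36.8°/2) = 0.2508.
P_a = ½K_aγH² = 0.5×0.2508×126.3×19.9² = 6271 lb/ft, acting at H/3 = 6.633 ft above the base.
FS_sliding = μW / P_a = 0.62×34924 / 6271 = 3.453.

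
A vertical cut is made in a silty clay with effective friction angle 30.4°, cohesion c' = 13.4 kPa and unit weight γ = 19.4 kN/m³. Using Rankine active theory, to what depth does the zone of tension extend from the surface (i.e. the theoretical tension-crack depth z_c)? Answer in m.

2.41 m

K_a = tan²(45° − 30.4°/2) = 0.3280; √K_a = 0.5727.
The active pressure is zero where K_a γ z = 2c√K_a, so z_c = 2c/(γ√K_a) = 2×13.4/(19.4×0.5727) = 2.412 m.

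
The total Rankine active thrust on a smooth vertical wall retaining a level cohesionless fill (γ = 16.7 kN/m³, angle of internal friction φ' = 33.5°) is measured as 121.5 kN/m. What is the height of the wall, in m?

K_a = 0.2887. P_a = ½ K_a γ H² ⇒ H = √(2P_a/(K_a γ)).
H = √(2×121.5/(0.2887×16.7)) = 7.099 m.

7.10 m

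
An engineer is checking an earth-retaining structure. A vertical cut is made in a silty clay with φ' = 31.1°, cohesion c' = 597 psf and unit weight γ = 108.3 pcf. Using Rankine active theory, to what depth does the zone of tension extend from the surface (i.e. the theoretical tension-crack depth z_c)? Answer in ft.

19.5 ft

K_a = tan²(45° − 31.1°/2) = 0.3188; √K_a = 0.5646.
The active pressure is zero where K_a γ z = 2c√K_a, so z_c = 2c/(γ√K_a) = 2×597/(108.3×0.5646) = 19.53 ft.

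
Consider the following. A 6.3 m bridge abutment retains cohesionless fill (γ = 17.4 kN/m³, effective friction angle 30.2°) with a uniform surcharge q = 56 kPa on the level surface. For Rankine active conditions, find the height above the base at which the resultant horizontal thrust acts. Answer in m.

K_a = 0.3307.
Triangular part P₁ = ½K_aγH² = 114.2 at H/3 = 2.100 m; rectangular part P₂ = K_a q H = 116.7 at H/2 = 3.150 m.
ȳ = (P₁·2.100 + P₂·3.150)/(P₁+P₂) = 2.631 m.

2.63 m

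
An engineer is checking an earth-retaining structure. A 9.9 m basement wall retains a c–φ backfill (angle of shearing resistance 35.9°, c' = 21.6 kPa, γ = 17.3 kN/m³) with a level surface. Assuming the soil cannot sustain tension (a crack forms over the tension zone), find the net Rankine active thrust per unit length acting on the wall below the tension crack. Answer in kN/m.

56.6 kN/m

K_a = 0.2607; √K_a = 0.5106.
Tension-crack depth z_c = 2c/(γ√K_a) = 2×21.6/(17.3×0.5106) = 4.890 m.
σ_a at base = K_a γ H − 2c√K_a = 0.2607×17.3×9.9 − 2×21.6×0.5106 = 22.60 kPa.
P_a = ½ × 22.60 × (H − z_c) = 0.5×22.60×5.010 = 56.60 kN/m.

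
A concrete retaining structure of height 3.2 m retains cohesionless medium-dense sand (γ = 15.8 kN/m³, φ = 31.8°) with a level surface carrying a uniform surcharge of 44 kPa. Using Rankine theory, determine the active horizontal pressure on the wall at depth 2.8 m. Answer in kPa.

K_a = (1 − sin φ)/(1 + sin φ) = 0.3098.
σ_v = γz + q = 15.8 × 2.8 + 44 = 88.24 kPa.
σ_h = K_a σ_v = 0.3098 × 88.24 = 27.34 kPa.

27.3 kPa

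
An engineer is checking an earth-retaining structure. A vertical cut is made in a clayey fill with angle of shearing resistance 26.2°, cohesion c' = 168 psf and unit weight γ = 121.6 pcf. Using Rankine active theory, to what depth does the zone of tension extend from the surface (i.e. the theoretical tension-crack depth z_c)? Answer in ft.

4.44 ft

K_a = tan²(45° − 26.2°/2) = 0.3874; √K_a = 0.6224.
The active pressure is zero where K_a γ z = 2c√K_a, so z_c = 2c/(γ√K_a) = 2×168/(121.6×0.6224) = 4.439 ft.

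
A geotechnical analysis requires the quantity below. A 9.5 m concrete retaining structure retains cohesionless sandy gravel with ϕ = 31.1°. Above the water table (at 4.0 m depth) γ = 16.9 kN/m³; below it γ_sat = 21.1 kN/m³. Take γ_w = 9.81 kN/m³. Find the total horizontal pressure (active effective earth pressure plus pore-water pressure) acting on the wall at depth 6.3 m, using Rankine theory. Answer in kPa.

52.4 kPa

K_a = (1 − sin φ)/(1 + sin φ) = 0.3188.
γ' = 21.1 − 9.81 = 11.29 kN/m³.
Effective vertical stress at 6.3 m: σ'_v = 16.9×4.0 + 11.29×2.30 = 93.57 kPa.
σ'_h = K_a σ'_v = 0.3188 × 93.57 = 29.83 kPa; u = γ_w × 2.30 = 22.56 kPa.
Total σ_h = 29.83 + 22.56 = 52.39 kPa.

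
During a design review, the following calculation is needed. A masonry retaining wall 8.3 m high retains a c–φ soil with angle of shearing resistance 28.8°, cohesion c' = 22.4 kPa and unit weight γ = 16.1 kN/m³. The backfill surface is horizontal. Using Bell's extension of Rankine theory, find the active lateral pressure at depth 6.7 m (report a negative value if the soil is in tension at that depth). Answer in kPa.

K_a = (1 − sin φ)/(1 + sin φ) = 0.3498.
σ_a = K_a γ z − 2c√K_a = 0.3498×16.1×6.7 − 2×22.4×0.5914 = 11.23 kPa.

11.2 kPa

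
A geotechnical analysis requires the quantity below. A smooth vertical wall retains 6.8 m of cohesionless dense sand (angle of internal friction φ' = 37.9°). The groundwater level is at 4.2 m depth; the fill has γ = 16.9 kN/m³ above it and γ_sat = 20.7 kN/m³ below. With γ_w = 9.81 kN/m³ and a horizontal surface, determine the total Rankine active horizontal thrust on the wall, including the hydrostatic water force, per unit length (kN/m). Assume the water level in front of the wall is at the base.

122 kN/m

K_a = tan²(45° − φ/2) = 0.2389.
γ' = 20.7 − 9.81 = 10.89 kN/m³. Depth below WT = 2.6 m.
σ'_h at WT = K_a γ d_w = 16.96 kPa; at base = 16.96 + K_a γ' × 2.6 = 23.73 kPa.
P₁ (0–4.2 m) = ½×16.96×4.2 = 35.62. P₂ (4.2–6.8 m) = ½(16.96+23.73)×2.6 = 52.89.
P_w = ½ γ_w h₂² = 0.5×9.81×2.6² = 33.16. Total = 35.62+52.89+33.16 = 121.7 kN/m.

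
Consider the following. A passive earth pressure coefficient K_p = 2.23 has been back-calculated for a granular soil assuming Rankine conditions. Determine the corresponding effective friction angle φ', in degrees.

K_p = (1+sin φ)/(1−sin φ) ⇒ sin φ = (K_p − 1)/(K_p + 1) = 0.3808.
φ = arcsin(0.3808) = 22.38°.

22.4°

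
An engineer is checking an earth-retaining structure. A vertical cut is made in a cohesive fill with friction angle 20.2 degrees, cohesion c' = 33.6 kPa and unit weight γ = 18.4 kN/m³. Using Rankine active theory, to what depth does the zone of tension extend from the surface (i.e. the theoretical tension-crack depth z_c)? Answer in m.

5.24 m

K_a = tan²(45° − 20.2°/2) = 0.4867; √K_a = 0.6976.
The active pressure is zero where K_a γ z = 2c√K_a, so z_c = 2c/(γ√K_a) = 2×33.6/(18.4×0.6976) = 5.235 m.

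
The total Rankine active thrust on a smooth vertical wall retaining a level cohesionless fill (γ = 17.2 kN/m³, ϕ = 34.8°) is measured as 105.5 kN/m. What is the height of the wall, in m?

K_a = 0.2733. P_a = ½ K_a γ H² ⇒ H = √(2P_a/(K_a γ)).
H = √(2×105.5/(0.2733×17.2)) = 6.700 m.

6.70 m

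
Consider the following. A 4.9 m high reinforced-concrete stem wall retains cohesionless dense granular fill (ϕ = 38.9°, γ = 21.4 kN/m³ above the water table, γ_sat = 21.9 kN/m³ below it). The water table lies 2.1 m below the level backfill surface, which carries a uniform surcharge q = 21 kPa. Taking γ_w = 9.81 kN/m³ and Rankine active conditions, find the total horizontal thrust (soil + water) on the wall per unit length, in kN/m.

112 kN/m

K_a = tan²(45° − φ/2) = 0.2285.
γ' = 21.9 − 9.81 = 12.09 kN/m³. h₂ = H − d_w = 2.8 m.
σ'_h: at surface K_a·q = 4.799; at WT K_a(q+γd_w) = 15.07; at base K_a(q+γd_w+γ'h₂) = 22.81 kPa.
P₁ = ½(4.799+15.07)×2.1 = 20.86; P₂ = ½(15.07+22.81)×2.8 = 53.02; P_w = ½γ_w h₂² = 38.46.
Total = 20.86+53.02+38.46 = 112.3 kN/m.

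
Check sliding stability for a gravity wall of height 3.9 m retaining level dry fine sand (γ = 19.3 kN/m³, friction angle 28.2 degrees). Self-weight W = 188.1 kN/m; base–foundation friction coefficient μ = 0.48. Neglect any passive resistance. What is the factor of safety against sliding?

K_a = tan²(45° − 28.2°/2) = 0.3582.
P_a = ½K_aγH² = 0.5×0.3582×19.3×3.9² = 52.57 kN/m, acting at H/3 = 1.300 m above the base.
FS_sliding = μW / P_a = 0.48×188.1 / 52.57 = 1.717.

1.72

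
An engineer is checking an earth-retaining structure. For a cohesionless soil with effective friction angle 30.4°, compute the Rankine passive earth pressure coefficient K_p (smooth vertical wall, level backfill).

3.05

K_p = (1 + sin φ)/(1 − sin φ) = tan²(45° + 30.4°/2) = 3.049.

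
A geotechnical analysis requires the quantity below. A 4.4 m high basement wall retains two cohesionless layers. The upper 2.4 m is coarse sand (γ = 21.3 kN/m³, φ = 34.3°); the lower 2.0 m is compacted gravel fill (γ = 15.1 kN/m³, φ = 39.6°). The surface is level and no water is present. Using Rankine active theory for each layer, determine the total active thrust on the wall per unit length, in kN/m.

K_a1 = tan²(45°−34.3°/2) = 0.2792; K_a2 = tan²(45°−39.6°/2) = 0.2214.
Layer 1: σ at base = K_a1 γ₁ h₁ = 14.27 kPa; P₁ = ½×14.27×2.4 = 17.12.
Layer 2: σ_v at top = γ₁h₁ = 51.12; σ_h top = K_a2×51.12 = 11.32; σ_h base = K_a2×(51.12+15.1×2.0) = 18.01.
P₂ = ½(11.32+18.01)×2.0 = 29.33. Total P_a = 17.12+29.33 = 46.45 kN/m.

46.5 kN/m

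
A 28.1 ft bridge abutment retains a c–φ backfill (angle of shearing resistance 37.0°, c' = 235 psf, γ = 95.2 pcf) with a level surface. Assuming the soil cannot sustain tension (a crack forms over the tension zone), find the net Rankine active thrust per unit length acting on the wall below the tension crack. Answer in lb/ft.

3920 lb/ft

K_a = 0.2486; √K_a = 0.4986.
Tension-crack depth z_c = 2c/(γ√K_a) = 2×235/(95.2×0.4986) = 9.902 ft.
σ_a at base = K_a γ H − 2c√K_a = 0.2486×95.2×28.1 − 2×235×0.4986 = 430.7 psf.
P_a = ½ × 430.7 × (H − z_c) = 0.5×430.7×18.20 = 3919 lb/ft.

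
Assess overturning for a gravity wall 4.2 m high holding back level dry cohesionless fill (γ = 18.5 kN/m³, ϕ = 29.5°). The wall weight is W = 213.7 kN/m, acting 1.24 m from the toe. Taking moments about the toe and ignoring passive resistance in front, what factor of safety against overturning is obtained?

3.41

K_a = tan²(45° − 29.5°/2) = 0.3401.
P_a = ½K_aγH² = 0.5×0.3401×18.5×4.2² = 55.49 kN/m, acting at H/3 = 1.400 m above the base.
Overturning moment M_o = P_a × H/3 = 55.49 × 1.400 = 77.69.
Resisting moment M_r = W × 1.24 = 213.7 × 1.24 = 265.0.
FS_overturning = M_r/M_o = 265.0/77.69 = 3.411.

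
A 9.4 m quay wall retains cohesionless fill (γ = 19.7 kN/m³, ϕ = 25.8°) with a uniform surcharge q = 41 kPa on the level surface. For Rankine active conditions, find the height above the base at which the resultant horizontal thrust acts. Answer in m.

K_a = 0.3935.
Triangular part P₁ = ½K_aγH² = 342.5 at H/3 = 3.133 m; rectangular part P₂ = K_a q H = 151.7 at H/2 = 4.700 m.
ȳ = (P₁·3.133 + P₂·4.700)/(P₁+P₂) = 3.614 m.

3.61 m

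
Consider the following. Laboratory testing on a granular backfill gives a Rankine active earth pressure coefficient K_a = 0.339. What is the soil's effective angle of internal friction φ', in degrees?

K_a = tan²(45° − φ/2) ⇒ 45° − φ/2 = arctan(√0.339) = 30.21°.
φ = 2(45° − 30.21°) = 29.58°.

29.6°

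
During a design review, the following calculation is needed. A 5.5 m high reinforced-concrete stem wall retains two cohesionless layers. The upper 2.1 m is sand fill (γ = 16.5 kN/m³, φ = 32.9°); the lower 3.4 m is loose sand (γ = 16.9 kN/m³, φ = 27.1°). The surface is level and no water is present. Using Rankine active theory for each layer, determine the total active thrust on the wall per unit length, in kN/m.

K_a1 = tan²(45°−32.9°/2) = 0.2960; K_a2 = tan²(45°−27.1°/2) = 0.3741.
Layer 1: σ at base = K_a1 γ₁ h₁ = 10.26 kPa; P₁ = ½×10.26×2.1 = 10.77.
Layer 2: σ_v at top = γ₁h₁ = 34.65; σ_h top = K_a2×34.65 = 12.96; σ_h base = K_a2×(34.65+16.9×3.4) = 34.45.
P₂ = ½(12.96+34.45)×3.4 = 80.61. Total P_a = 10.77+80.61 = 91.38 kN/m.

91.4 kN/m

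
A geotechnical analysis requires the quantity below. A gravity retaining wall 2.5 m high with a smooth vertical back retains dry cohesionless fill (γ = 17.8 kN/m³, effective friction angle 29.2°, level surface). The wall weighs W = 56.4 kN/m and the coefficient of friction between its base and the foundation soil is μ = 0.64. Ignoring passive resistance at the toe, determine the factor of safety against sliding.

1.89

K_a = tan²(45° − 29.2°/2) = 0.3442.
P_a = ½K_aγH² = 0.5×0.3442×17.8×2.5² = 19.15 kN/m, acting at H/3 = 0.8333 m above the base.
FS_sliding = μW / P_a = 0.64×56.4 / 19.15 = 1.885.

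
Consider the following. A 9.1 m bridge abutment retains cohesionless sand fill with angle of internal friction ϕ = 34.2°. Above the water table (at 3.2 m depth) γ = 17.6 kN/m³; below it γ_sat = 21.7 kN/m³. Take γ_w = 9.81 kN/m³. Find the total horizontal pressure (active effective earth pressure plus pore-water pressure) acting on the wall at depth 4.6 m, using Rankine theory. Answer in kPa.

34.2 kPa

K_a = (1 − sin φ)/(1 + sin φ) = 0.2803.
γ' = 21.7 − 9.81 = 11.89 kN/m³.
Effective vertical stress at 4.6 m: σ'_v = 17.6×3.2 + 11.89×1.40 = 72.97 kPa.
σ'_h = K_a σ'_v = 0.2803 × 72.97 = 20.46 kPa; u = γ_w × 1.40 = 13.73 kPa.
Total σ_h = 20.46 + 13.73 = 34.19 kPa.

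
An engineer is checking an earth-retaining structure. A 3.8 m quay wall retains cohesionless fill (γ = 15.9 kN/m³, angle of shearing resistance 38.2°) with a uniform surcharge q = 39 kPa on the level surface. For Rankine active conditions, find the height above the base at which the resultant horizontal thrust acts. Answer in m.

1.62 m

K_a = 0.2358.
Triangular part P₁ = ½K_aγH² = 27.07 at H/3 = 1.267 m; rectangular part P₂ = K_a q H = 34.94 at H/2 = 1.900 m.
ȳ = (P₁·1.267 + P₂·1.900)/(P₁+P₂) = 1.624 m.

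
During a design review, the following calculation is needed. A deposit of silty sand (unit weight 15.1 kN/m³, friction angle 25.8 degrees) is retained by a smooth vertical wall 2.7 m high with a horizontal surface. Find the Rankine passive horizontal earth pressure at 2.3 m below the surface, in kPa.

K_p = (1 + sin φ)/(1 − sin φ) = 2.541.
σ_h = K_p γ z = 2.541 × 15.1 × 2.3 = 88.26 kPa.

88.3 kPa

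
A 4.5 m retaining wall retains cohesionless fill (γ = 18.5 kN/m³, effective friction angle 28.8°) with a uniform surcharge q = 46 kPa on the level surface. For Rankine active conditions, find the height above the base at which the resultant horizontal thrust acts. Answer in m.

K_a = 0.3498.
Triangular part P₁ = ½K_aγH² = 65.51 at H/3 = 1.500 m; rectangular part P₂ = K_a q H = 72.40 at H/2 = 2.250 m.
ȳ = (P₁·1.500 + P₂·2.250)/(P₁+P₂) = 1.894 m.

1.89 m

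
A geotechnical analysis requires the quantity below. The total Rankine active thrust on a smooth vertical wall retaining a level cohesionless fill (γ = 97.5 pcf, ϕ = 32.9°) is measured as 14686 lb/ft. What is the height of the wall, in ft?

K_a = 0.2960. P_a = ½ K_a γ H² ⇒ H = √(2P_a/(K_a γ)).
H = √(2×14686/(0.2960×97.5)) = 31.90 ft.

31.9 ft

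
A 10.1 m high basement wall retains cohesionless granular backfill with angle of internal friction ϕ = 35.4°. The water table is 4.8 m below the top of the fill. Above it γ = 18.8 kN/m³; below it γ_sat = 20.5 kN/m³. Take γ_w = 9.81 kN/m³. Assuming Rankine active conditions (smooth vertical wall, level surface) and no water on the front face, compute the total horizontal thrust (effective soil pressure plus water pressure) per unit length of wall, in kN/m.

K_a = tan²(45° − φ/2) = 0.2664.
γ' = 20.5 − 9.81 = 10.69 kN/m³. Depth below WT = 5.3 m.
σ'_h at WT = K_a γ d_w = 24.04 kPa; at base = 24.04 + K_a γ' × 5.3 = 39.13 kPa.
P₁ (0–4.8 m) = ½×24.04×4.8 = 57.70. P₂ (4.8–10.1 m) = ½(24.04+39.13)×5.3 = 167.4.
P_w = ½ γ_w h₂² = 0.5×9.81×5.3² = 137.8. Total = 57.70+167.4+137.8 = 362.9 kN/m.

363 kN/m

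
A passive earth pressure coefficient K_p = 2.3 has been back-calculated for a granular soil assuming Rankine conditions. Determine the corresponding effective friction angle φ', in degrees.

23.2°

K_p = (1+sin φ)/(1−sin φ) ⇒ sin φ = (K_p − 1)/(K_p + 1) = 0.3939.
φ = arcsin(0.3939) = 23.20°.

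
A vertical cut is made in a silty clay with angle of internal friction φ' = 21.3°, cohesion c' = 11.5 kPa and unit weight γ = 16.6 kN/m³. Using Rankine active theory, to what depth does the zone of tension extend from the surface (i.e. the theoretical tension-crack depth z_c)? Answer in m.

2.03 m

K_a = tan²(45° − 21.3°/2) = 0.4671; √K_a = 0.6834.
The active pressure is zero where K_a γ z = 2c√K_a, so z_c = 2c/(γ√K_a) = 2×11.5/(16.6×0.6834) = 2.027 m.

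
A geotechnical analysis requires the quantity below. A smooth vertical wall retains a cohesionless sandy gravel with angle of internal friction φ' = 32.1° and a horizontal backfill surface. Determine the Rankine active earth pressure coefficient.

0.306

K_a = (1 − sin φ)/(1 + sin φ) = (1 − sin 32.1°)/(1 + sin 32.1°) = 0.3060.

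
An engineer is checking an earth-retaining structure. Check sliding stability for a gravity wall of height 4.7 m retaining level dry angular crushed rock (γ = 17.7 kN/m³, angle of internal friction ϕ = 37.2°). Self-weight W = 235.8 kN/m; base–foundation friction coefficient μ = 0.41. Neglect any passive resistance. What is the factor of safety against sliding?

K_a = tan²(45° − 37.2°/2) = 0.2464.
P_a = ½K_aγH² = 0.5×0.2464×17.7×4.7² = 48.17 kN/m, acting at H/3 = 1.567 m above the base.
FS_sliding = μW / P_a = 0.41×235.8 / 48.17 = 2.007.

2.01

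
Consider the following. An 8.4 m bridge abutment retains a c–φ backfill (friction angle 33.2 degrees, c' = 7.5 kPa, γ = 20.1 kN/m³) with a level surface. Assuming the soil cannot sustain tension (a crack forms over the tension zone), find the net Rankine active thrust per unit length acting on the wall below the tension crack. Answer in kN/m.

145 kN/m

K_a = 0.2924; √K_a = 0.5407.
Tension-crack depth z_c = 2c/(γ√K_a) = 2×7.5/(20.1×0.5407) = 1.380 m.
σ_a at base = K_a γ H − 2c√K_a = 0.2924×20.1×8.4 − 2×7.5×0.5407 = 41.25 kPa.
P_a = ½ × 41.25 × (H − z_c) = 0.5×41.25×7.020 = 144.8 kN/m.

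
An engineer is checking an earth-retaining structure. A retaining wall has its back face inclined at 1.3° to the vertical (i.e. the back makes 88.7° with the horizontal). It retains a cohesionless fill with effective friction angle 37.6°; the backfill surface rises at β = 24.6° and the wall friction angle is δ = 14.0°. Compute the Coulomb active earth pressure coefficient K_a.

0.322

K_a = sin²(α+φ) / [sin²α · sin(α−δ) · (1 + √{sin(φ+δ)sin(φ−β) / (sin(α−δ)sin(α+β))})²].
With α = 88.7°, φ = 37.6°, δ = 14.0°, β = 24.6°: K_a = 0.3222.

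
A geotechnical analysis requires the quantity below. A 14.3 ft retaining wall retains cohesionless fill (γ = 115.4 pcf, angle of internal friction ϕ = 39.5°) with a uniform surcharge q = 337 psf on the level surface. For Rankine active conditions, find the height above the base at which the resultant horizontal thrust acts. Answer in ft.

K_a = 0.2224.
Triangular part P₁ = ½K_aγH² = 2625 at H/3 = 4.767 ft; rectangular part P₂ = K_a q H = 1072 at H/2 = 7.150 ft.
ȳ = (P₁·4.767 + P₂·7.150)/(P₁+P₂) = 5.458 ft.

5.46 ft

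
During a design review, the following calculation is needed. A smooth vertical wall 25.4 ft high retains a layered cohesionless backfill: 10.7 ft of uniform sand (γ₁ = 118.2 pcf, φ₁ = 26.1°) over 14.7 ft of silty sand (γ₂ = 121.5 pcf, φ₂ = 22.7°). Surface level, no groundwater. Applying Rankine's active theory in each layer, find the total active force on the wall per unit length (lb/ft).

16700 lb/ft

K_a1 = tan²(45°−26.1°/2) = 0.3889; K_a2 = tan²(45°−22.7°/2) = 0.4431.
Layer 1: σ at base = K_a1 γ₁ h₁ = 491.9 psf; P₁ = ½×491.9×10.7 = 2632.
Layer 2: σ_v at top = γ₁h₁ = 1265; σ_h top = K_a2×1265 = 560.4; σ_h base = K_a2×(1265+121.5×14.7) = 1352.
P₂ = ½(560.4+1352)×14.7 = 14050. Total P_a = 2632+14050 = 16690 lb/ft.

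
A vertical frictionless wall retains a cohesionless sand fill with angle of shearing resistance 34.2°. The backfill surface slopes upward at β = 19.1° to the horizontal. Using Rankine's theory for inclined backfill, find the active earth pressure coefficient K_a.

K_a = cos β · (cos β − √(cos²β − cos²φ)) / (cos β + √(cos²β − cos²φ)).
cos β = 0.9449, cos φ = 0.8271, √(cos²β − cos²φ) = 0.4570.
K_a = 0.9449 × (0.9449 − 0.4570)/(0.9449 + 0.4570) = 0.3289.

0.329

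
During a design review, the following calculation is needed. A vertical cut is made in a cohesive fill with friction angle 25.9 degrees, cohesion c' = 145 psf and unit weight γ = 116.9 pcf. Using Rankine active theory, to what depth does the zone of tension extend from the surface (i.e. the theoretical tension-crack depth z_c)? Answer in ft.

K_a = tan²(45° − 25.9°/2) = 0.3920; √K_a = 0.6261.
The active pressure is zero where K_a γ z = 2c√K_a, so z_c = 2c/(γ√K_a) = 2×145/(116.9×0.6261) = 3.962 ft.

3.96 ft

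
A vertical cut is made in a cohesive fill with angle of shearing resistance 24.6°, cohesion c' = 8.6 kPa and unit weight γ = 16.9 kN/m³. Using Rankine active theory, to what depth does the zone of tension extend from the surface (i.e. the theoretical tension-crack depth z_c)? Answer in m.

1.59 m

K_a = tan²(45° − 24.6°/2) = 0.4121; √K_a = 0.6420.
The active pressure is zero where K_a γ z = 2c√K_a, so z_c = 2c/(γ√K_a) = 2×8.6/(16.9×0.6420) = 1.585 m.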